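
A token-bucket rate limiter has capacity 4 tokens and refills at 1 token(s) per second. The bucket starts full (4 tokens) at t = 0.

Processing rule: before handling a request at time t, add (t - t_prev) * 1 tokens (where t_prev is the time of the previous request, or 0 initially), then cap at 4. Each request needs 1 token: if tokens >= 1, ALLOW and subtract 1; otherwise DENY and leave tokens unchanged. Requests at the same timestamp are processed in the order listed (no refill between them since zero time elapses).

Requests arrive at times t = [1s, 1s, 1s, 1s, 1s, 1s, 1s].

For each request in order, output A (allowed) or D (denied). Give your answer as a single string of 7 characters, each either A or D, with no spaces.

Simulating step by step:
  req#1 t=1s: ALLOW
  req#2 t=1s: ALLOW
  req#3 t=1s: ALLOW
  req#4 t=1s: ALLOW
  req#5 t=1s: DENY
  req#6 t=1s: DENY
  req#7 t=1s: DENY

Answer: AAAADDD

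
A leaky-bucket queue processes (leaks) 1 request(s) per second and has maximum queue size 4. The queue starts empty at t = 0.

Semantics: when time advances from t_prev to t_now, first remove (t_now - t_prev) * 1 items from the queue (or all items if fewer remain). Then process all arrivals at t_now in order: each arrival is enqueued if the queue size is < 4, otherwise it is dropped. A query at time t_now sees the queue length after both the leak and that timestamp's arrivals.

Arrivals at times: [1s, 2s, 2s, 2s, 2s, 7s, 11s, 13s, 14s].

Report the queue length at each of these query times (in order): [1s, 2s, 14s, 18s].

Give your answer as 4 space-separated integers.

Answer: 1 4 1 0

Derivation:
Queue lengths at query times:
  query t=1s: backlog = 1
  query t=2s: backlog = 4
  query t=14s: backlog = 1
  query t=18s: backlog = 0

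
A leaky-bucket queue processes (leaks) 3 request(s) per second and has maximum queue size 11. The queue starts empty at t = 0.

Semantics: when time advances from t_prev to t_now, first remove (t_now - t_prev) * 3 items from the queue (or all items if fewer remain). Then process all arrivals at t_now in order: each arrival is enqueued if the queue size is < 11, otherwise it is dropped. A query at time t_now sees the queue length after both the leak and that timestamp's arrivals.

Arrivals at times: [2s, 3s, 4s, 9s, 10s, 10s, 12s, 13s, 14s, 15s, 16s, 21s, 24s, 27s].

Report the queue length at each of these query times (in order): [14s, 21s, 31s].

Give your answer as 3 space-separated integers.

Answer: 1 1 0

Derivation:
Queue lengths at query times:
  query t=14s: backlog = 1
  query t=21s: backlog = 1
  query t=31s: backlog = 0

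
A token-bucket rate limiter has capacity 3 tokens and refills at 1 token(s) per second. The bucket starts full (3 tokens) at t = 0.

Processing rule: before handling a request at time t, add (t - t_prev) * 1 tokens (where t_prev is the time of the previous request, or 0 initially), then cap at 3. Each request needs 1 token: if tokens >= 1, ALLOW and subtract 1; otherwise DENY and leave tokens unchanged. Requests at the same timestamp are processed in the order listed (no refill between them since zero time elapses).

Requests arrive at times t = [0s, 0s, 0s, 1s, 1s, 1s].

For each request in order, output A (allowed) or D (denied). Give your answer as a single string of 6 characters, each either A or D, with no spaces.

Answer: AAAADD

Derivation:
Simulating step by step:
  req#1 t=0s: ALLOW
  req#2 t=0s: ALLOW
  req#3 t=0s: ALLOW
  req#4 t=1s: ALLOW
  req#5 t=1s: DENY
  req#6 t=1s: DENY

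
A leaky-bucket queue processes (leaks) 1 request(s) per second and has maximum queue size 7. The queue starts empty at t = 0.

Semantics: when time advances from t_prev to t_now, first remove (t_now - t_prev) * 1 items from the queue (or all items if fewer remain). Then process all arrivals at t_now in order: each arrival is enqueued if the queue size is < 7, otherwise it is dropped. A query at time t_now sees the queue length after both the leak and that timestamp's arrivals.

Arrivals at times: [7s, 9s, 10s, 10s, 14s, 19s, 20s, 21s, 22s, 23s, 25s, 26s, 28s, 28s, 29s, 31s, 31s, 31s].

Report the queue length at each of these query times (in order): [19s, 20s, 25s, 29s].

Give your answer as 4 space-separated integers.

Answer: 1 1 1 2

Derivation:
Queue lengths at query times:
  query t=19s: backlog = 1
  query t=20s: backlog = 1
  query t=25s: backlog = 1
  query t=29s: backlog = 2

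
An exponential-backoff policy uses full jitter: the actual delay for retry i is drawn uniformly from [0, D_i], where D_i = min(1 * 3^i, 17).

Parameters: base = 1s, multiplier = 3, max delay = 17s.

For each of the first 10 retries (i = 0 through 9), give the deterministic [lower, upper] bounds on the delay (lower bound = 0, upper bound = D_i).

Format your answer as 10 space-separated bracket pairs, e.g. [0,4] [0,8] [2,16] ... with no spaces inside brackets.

Answer: [0,1] [0,3] [0,9] [0,17] [0,17] [0,17] [0,17] [0,17] [0,17] [0,17]

Derivation:
Computing bounds per retry:
  i=0: D_i=min(1*3^0,17)=1, bounds=[0,1]
  i=1: D_i=min(1*3^1,17)=3, bounds=[0,3]
  i=2: D_i=min(1*3^2,17)=9, bounds=[0,9]
  i=3: D_i=min(1*3^3,17)=17, bounds=[0,17]
  i=4: D_i=min(1*3^4,17)=17, bounds=[0,17]
  i=5: D_i=min(1*3^5,17)=17, bounds=[0,17]
  i=6: D_i=min(1*3^6,17)=17, bounds=[0,17]
  i=7: D_i=min(1*3^7,17)=17, bounds=[0,17]
  i=8: D_i=min(1*3^8,17)=17, bounds=[0,17]
  i=9: D_i=min(1*3^9,17)=17, bounds=[0,17]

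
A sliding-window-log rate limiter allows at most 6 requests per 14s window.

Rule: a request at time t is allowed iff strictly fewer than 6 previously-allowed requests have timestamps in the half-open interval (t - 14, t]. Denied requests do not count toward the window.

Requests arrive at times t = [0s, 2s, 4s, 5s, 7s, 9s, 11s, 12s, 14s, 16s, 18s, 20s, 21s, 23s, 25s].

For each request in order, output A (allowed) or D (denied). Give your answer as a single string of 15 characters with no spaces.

Tracking allowed requests in the window:
  req#1 t=0s: ALLOW
  req#2 t=2s: ALLOW
  req#3 t=4s: ALLOW
  req#4 t=5s: ALLOW
  req#5 t=7s: ALLOW
  req#6 t=9s: ALLOW
  req#7 t=11s: DENY
  req#8 t=12s: DENY
  req#9 t=14s: ALLOW
  req#10 t=16s: ALLOW
  req#11 t=18s: ALLOW
  req#12 t=20s: ALLOW
  req#13 t=21s: ALLOW
  req#14 t=23s: ALLOW
  req#15 t=25s: DENY

Answer: AAAAAADDAAAAAAD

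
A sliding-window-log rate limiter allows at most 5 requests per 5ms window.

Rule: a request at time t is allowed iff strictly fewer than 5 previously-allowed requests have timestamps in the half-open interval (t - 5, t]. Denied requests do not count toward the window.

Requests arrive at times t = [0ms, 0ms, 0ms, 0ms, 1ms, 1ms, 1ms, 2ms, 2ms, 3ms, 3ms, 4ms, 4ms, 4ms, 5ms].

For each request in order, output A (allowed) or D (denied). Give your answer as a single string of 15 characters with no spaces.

Tracking allowed requests in the window:
  req#1 t=0ms: ALLOW
  req#2 t=0ms: ALLOW
  req#3 t=0ms: ALLOW
  req#4 t=0ms: ALLOW
  req#5 t=1ms: ALLOW
  req#6 t=1ms: DENY
  req#7 t=1ms: DENY
  req#8 t=2ms: DENY
  req#9 t=2ms: DENY
  req#10 t=3ms: DENY
  req#11 t=3ms: DENY
  req#12 t=4ms: DENY
  req#13 t=4ms: DENY
  req#14 t=4ms: DENY
  req#15 t=5ms: ALLOW

Answer: AAAAADDDDDDDDDA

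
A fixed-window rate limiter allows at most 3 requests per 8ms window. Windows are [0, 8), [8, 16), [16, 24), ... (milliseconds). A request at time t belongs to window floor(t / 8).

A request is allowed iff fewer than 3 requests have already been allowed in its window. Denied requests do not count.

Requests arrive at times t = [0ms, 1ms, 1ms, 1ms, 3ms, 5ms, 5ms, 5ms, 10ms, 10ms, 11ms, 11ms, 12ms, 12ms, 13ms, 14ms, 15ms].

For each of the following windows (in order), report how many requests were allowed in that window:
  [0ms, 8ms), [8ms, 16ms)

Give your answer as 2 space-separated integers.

Answer: 3 3

Derivation:
Processing requests:
  req#1 t=0ms (window 0): ALLOW
  req#2 t=1ms (window 0): ALLOW
  req#3 t=1ms (window 0): ALLOW
  req#4 t=1ms (window 0): DENY
  req#5 t=3ms (window 0): DENY
  req#6 t=5ms (window 0): DENY
  req#7 t=5ms (window 0): DENY
  req#8 t=5ms (window 0): DENY
  req#9 t=10ms (window 1): ALLOW
  req#10 t=10ms (window 1): ALLOW
  req#11 t=11ms (window 1): ALLOW
  req#12 t=11ms (window 1): DENY
  req#13 t=12ms (window 1): DENY
  req#14 t=12ms (window 1): DENY
  req#15 t=13ms (window 1): DENY
  req#16 t=14ms (window 1): DENY
  req#17 t=15ms (window 1): DENY

Allowed counts by window: 3 3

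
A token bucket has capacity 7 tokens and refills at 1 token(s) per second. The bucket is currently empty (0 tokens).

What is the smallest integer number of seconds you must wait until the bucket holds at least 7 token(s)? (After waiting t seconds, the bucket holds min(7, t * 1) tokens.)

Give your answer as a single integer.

Answer: 7

Derivation:
Need t * 1 >= 7, so t >= 7/1.
Smallest integer t = ceil(7/1) = 7.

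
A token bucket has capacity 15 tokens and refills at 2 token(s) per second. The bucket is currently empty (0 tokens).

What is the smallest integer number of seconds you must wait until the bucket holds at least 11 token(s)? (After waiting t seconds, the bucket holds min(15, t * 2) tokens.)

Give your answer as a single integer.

Answer: 6

Derivation:
Need t * 2 >= 11, so t >= 11/2.
Smallest integer t = ceil(11/2) = 6.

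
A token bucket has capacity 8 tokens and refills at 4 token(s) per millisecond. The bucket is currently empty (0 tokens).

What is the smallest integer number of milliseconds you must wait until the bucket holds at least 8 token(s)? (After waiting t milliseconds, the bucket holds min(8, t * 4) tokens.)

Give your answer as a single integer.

Need t * 4 >= 8, so t >= 8/4.
Smallest integer t = ceil(8/4) = 2.

Answer: 2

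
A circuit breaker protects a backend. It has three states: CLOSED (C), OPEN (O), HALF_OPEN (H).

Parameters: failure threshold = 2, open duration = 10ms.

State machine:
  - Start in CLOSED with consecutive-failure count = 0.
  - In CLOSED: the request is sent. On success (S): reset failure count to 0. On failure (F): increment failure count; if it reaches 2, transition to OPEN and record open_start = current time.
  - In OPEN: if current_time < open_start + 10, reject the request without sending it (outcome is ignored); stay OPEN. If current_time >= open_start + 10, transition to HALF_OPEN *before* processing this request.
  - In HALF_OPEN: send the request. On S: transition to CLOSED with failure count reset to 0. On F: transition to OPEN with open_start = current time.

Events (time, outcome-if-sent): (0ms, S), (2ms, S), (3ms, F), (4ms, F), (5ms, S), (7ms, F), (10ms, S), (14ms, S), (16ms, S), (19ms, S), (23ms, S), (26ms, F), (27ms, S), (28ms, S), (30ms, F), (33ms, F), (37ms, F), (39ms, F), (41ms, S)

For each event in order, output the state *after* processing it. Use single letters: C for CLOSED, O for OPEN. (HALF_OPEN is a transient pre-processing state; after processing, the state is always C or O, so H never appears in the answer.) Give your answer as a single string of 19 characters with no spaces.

Answer: CCCOOOOCCCCCCCCOOOO

Derivation:
State after each event:
  event#1 t=0ms outcome=S: state=CLOSED
  event#2 t=2ms outcome=S: state=CLOSED
  event#3 t=3ms outcome=F: state=CLOSED
  event#4 t=4ms outcome=F: state=OPEN
  event#5 t=5ms outcome=S: state=OPEN
  event#6 t=7ms outcome=F: state=OPEN
  event#7 t=10ms outcome=S: state=OPEN
  event#8 t=14ms outcome=S: state=CLOSED
  event#9 t=16ms outcome=S: state=CLOSED
  event#10 t=19ms outcome=S: state=CLOSED
  event#11 t=23ms outcome=S: state=CLOSED
  event#12 t=26ms outcome=F: state=CLOSED
  event#13 t=27ms outcome=S: state=CLOSED
  event#14 t=28ms outcome=S: state=CLOSED
  event#15 t=30ms outcome=F: state=CLOSED
  event#16 t=33ms outcome=F: state=OPEN
  event#17 t=37ms outcome=F: state=OPEN
  event#18 t=39ms outcome=F: state=OPEN
  event#19 t=41ms outcome=S: state=OPEN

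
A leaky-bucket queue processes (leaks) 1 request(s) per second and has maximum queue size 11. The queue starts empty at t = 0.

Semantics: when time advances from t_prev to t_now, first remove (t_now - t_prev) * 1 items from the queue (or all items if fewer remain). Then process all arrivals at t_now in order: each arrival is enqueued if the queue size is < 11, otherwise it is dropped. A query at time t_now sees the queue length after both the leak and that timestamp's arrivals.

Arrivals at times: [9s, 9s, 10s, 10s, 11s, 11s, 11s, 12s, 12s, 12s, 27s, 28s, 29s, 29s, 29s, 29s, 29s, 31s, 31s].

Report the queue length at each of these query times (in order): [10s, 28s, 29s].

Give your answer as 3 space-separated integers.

Queue lengths at query times:
  query t=10s: backlog = 3
  query t=28s: backlog = 1
  query t=29s: backlog = 5

Answer: 3 1 5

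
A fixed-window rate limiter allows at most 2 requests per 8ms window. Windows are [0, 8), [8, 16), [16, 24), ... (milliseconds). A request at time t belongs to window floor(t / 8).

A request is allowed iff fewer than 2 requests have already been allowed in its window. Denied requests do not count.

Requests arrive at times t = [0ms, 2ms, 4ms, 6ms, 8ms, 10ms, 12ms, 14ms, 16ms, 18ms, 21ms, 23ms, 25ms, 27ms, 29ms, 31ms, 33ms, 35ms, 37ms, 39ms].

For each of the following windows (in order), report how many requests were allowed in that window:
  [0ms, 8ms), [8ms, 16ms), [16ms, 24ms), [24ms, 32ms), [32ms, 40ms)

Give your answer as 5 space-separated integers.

Processing requests:
  req#1 t=0ms (window 0): ALLOW
  req#2 t=2ms (window 0): ALLOW
  req#3 t=4ms (window 0): DENY
  req#4 t=6ms (window 0): DENY
  req#5 t=8ms (window 1): ALLOW
  req#6 t=10ms (window 1): ALLOW
  req#7 t=12ms (window 1): DENY
  req#8 t=14ms (window 1): DENY
  req#9 t=16ms (window 2): ALLOW
  req#10 t=18ms (window 2): ALLOW
  req#11 t=21ms (window 2): DENY
  req#12 t=23ms (window 2): DENY
  req#13 t=25ms (window 3): ALLOW
  req#14 t=27ms (window 3): ALLOW
  req#15 t=29ms (window 3): DENY
  req#16 t=31ms (window 3): DENY
  req#17 t=33ms (window 4): ALLOW
  req#18 t=35ms (window 4): ALLOW
  req#19 t=37ms (window 4): DENY
  req#20 t=39ms (window 4): DENY

Allowed counts by window: 2 2 2 2 2

Answer: 2 2 2 2 2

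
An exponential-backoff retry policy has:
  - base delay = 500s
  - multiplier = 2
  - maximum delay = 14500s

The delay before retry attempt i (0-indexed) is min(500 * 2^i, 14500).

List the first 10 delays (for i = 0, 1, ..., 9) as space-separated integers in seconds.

Answer: 500 1000 2000 4000 8000 14500 14500 14500 14500 14500

Derivation:
Computing each delay:
  i=0: min(500*2^0, 14500) = 500
  i=1: min(500*2^1, 14500) = 1000
  i=2: min(500*2^2, 14500) = 2000
  i=3: min(500*2^3, 14500) = 4000
  i=4: min(500*2^4, 14500) = 8000
  i=5: min(500*2^5, 14500) = 14500
  i=6: min(500*2^6, 14500) = 14500
  i=7: min(500*2^7, 14500) = 14500
  i=8: min(500*2^8, 14500) = 14500
  i=9: min(500*2^9, 14500) = 14500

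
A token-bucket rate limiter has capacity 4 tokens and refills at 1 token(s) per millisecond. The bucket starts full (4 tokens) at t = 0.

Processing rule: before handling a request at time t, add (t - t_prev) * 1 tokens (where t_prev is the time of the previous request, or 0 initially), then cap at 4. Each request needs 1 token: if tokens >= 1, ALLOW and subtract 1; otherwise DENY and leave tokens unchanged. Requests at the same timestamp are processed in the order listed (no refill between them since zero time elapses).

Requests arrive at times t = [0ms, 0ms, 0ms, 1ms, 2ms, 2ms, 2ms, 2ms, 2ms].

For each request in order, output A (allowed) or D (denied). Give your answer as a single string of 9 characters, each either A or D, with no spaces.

Simulating step by step:
  req#1 t=0ms: ALLOW
  req#2 t=0ms: ALLOW
  req#3 t=0ms: ALLOW
  req#4 t=1ms: ALLOW
  req#5 t=2ms: ALLOW
  req#6 t=2ms: ALLOW
  req#7 t=2ms: DENY
  req#8 t=2ms: DENY
  req#9 t=2ms: DENY

Answer: AAAAAADDD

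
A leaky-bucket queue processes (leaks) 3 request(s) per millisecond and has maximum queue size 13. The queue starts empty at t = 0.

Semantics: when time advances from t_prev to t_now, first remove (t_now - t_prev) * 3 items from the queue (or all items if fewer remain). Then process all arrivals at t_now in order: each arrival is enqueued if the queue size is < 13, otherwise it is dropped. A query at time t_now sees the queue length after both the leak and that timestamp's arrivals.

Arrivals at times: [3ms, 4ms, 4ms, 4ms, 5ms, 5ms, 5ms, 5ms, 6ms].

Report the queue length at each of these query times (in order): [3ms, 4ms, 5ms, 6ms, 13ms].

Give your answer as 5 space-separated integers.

Answer: 1 3 4 2 0

Derivation:
Queue lengths at query times:
  query t=3ms: backlog = 1
  query t=4ms: backlog = 3
  query t=5ms: backlog = 4
  query t=6ms: backlog = 2
  query t=13ms: backlog = 0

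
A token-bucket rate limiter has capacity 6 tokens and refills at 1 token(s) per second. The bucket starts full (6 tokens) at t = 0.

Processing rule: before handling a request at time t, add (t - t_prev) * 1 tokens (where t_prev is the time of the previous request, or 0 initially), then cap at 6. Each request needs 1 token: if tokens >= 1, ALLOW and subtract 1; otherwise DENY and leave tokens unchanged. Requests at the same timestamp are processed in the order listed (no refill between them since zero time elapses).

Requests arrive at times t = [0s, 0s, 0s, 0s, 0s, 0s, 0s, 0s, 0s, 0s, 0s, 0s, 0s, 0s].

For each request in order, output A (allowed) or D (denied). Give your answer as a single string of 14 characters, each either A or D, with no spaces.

Answer: AAAAAADDDDDDDD

Derivation:
Simulating step by step:
  req#1 t=0s: ALLOW
  req#2 t=0s: ALLOW
  req#3 t=0s: ALLOW
  req#4 t=0s: ALLOW
  req#5 t=0s: ALLOW
  req#6 t=0s: ALLOW
  req#7 t=0s: DENY
  req#8 t=0s: DENY
  req#9 t=0s: DENY
  req#10 t=0s: DENY
  req#11 t=0s: DENY
  req#12 t=0s: DENY
  req#13 t=0s: DENY
  req#14 t=0s: DENY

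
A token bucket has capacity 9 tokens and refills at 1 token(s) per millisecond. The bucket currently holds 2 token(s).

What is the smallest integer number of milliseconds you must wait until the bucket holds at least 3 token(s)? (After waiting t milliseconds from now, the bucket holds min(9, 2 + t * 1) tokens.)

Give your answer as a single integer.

Answer: 1

Derivation:
Need 2 + t * 1 >= 3, so t >= 1/1.
Smallest integer t = ceil(1/1) = 1.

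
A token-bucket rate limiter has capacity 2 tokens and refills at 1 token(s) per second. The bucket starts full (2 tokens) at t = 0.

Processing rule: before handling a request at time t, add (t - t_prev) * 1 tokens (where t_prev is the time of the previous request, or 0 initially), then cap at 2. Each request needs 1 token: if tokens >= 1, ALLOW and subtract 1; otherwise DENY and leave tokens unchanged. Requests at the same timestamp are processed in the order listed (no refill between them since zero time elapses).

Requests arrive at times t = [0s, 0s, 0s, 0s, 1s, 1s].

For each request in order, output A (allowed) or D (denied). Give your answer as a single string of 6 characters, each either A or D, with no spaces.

Simulating step by step:
  req#1 t=0s: ALLOW
  req#2 t=0s: ALLOW
  req#3 t=0s: DENY
  req#4 t=0s: DENY
  req#5 t=1s: ALLOW
  req#6 t=1s: DENY

Answer: AADDAD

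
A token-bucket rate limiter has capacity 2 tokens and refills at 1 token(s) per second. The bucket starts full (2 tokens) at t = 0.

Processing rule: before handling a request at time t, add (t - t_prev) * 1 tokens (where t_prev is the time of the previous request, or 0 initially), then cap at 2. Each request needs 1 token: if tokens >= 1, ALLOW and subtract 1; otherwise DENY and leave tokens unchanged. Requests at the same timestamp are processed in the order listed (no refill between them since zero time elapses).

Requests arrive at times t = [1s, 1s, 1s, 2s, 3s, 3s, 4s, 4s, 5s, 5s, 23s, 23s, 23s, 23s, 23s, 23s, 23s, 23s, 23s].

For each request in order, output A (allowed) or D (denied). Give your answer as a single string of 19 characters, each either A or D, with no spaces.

Answer: AADAADADADAADDDDDDD

Derivation:
Simulating step by step:
  req#1 t=1s: ALLOW
  req#2 t=1s: ALLOW
  req#3 t=1s: DENY
  req#4 t=2s: ALLOW
  req#5 t=3s: ALLOW
  req#6 t=3s: DENY
  req#7 t=4s: ALLOW
  req#8 t=4s: DENY
  req#9 t=5s: ALLOW
  req#10 t=5s: DENY
  req#11 t=23s: ALLOW
  req#12 t=23s: ALLOW
  req#13 t=23s: DENY
  req#14 t=23s: DENY
  req#15 t=23s: DENY
  req#16 t=23s: DENY
  req#17 t=23s: DENY
  req#18 t=23s: DENY
  req#19 t=23s: DENY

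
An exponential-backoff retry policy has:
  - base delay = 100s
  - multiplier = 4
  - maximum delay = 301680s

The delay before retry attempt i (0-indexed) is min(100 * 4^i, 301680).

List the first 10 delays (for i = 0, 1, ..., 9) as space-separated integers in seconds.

Computing each delay:
  i=0: min(100*4^0, 301680) = 100
  i=1: min(100*4^1, 301680) = 400
  i=2: min(100*4^2, 301680) = 1600
  i=3: min(100*4^3, 301680) = 6400
  i=4: min(100*4^4, 301680) = 25600
  i=5: min(100*4^5, 301680) = 102400
  i=6: min(100*4^6, 301680) = 301680
  i=7: min(100*4^7, 301680) = 301680
  i=8: min(100*4^8, 301680) = 301680
  i=9: min(100*4^9, 301680) = 301680

Answer: 100 400 1600 6400 25600 102400 301680 301680 301680 301680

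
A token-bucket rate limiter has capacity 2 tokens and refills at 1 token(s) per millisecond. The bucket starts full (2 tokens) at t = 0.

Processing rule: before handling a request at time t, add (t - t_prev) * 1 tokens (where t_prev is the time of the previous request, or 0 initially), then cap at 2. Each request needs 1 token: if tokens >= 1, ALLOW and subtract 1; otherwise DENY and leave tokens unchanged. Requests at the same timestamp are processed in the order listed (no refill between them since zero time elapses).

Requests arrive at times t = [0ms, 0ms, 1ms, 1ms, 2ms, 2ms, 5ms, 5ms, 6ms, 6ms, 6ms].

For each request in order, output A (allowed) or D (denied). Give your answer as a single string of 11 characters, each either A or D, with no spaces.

Answer: AAADADAAADD

Derivation:
Simulating step by step:
  req#1 t=0ms: ALLOW
  req#2 t=0ms: ALLOW
  req#3 t=1ms: ALLOW
  req#4 t=1ms: DENY
  req#5 t=2ms: ALLOW
  req#6 t=2ms: DENY
  req#7 t=5ms: ALLOW
  req#8 t=5ms: ALLOW
  req#9 t=6ms: ALLOW
  req#10 t=6ms: DENY
  req#11 t=6ms: DENY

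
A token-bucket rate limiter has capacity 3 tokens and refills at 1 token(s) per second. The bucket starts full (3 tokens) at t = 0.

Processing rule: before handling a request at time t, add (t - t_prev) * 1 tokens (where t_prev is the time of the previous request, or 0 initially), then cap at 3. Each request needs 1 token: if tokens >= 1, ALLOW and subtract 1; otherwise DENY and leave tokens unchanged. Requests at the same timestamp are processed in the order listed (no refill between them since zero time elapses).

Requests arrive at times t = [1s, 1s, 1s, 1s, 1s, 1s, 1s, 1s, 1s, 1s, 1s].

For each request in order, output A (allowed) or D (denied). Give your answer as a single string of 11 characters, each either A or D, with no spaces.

Answer: AAADDDDDDDD

Derivation:
Simulating step by step:
  req#1 t=1s: ALLOW
  req#2 t=1s: ALLOW
  req#3 t=1s: ALLOW
  req#4 t=1s: DENY
  req#5 t=1s: DENY
  req#6 t=1s: DENY
  req#7 t=1s: DENY
  req#8 t=1s: DENY
  req#9 t=1s: DENY
  req#10 t=1s: DENY
  req#11 t=1s: DENY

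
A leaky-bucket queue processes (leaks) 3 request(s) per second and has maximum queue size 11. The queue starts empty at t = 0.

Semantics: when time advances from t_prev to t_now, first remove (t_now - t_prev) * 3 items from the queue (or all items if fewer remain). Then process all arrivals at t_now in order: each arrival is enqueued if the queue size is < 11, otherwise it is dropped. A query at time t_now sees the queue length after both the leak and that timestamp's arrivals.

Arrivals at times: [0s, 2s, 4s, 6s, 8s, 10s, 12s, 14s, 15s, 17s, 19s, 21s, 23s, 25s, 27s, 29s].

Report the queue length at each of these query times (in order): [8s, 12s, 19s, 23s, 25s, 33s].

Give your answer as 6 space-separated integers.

Answer: 1 1 1 1 1 0

Derivation:
Queue lengths at query times:
  query t=8s: backlog = 1
  query t=12s: backlog = 1
  query t=19s: backlog = 1
  query t=23s: backlog = 1
  query t=25s: backlog = 1
  query t=33s: backlog = 0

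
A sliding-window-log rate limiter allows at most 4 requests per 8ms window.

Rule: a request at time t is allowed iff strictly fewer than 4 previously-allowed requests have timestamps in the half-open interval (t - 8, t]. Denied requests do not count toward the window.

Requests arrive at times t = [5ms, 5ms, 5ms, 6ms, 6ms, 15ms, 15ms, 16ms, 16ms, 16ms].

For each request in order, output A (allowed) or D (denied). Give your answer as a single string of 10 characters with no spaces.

Answer: AAAADAAAAD

Derivation:
Tracking allowed requests in the window:
  req#1 t=5ms: ALLOW
  req#2 t=5ms: ALLOW
  req#3 t=5ms: ALLOW
  req#4 t=6ms: ALLOW
  req#5 t=6ms: DENY
  req#6 t=15ms: ALLOW
  req#7 t=15ms: ALLOW
  req#8 t=16ms: ALLOW
  req#9 t=16ms: ALLOW
  req#10 t=16ms: DENY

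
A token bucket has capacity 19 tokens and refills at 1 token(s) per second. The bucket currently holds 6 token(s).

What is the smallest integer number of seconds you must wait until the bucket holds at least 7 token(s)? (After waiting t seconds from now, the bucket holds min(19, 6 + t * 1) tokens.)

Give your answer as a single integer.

Answer: 1

Derivation:
Need 6 + t * 1 >= 7, so t >= 1/1.
Smallest integer t = ceil(1/1) = 1.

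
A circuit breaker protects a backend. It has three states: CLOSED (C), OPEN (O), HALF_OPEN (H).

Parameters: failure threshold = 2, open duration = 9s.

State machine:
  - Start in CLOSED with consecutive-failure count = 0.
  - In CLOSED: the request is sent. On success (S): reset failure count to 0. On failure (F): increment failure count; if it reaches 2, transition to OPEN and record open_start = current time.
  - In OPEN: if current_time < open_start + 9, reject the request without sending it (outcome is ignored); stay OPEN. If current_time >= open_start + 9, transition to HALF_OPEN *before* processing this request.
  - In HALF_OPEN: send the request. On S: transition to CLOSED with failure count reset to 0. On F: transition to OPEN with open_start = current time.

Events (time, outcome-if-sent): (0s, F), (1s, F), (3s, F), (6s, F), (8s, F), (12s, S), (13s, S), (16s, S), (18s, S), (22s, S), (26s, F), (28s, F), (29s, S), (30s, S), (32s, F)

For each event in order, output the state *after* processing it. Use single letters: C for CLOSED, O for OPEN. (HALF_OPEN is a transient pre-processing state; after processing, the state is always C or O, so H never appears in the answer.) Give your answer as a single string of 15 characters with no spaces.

Answer: COOOOCCCCCCOOOO

Derivation:
State after each event:
  event#1 t=0s outcome=F: state=CLOSED
  event#2 t=1s outcome=F: state=OPEN
  event#3 t=3s outcome=F: state=OPEN
  event#4 t=6s outcome=F: state=OPEN
  event#5 t=8s outcome=F: state=OPEN
  event#6 t=12s outcome=S: state=CLOSED
  event#7 t=13s outcome=S: state=CLOSED
  event#8 t=16s outcome=S: state=CLOSED
  event#9 t=18s outcome=S: state=CLOSED
  event#10 t=22s outcome=S: state=CLOSED
  event#11 t=26s outcome=F: state=CLOSED
  event#12 t=28s outcome=F: state=OPEN
  event#13 t=29s outcome=S: state=OPEN
  event#14 t=30s outcome=S: state=OPEN
  event#15 t=32s outcome=F: state=OPEN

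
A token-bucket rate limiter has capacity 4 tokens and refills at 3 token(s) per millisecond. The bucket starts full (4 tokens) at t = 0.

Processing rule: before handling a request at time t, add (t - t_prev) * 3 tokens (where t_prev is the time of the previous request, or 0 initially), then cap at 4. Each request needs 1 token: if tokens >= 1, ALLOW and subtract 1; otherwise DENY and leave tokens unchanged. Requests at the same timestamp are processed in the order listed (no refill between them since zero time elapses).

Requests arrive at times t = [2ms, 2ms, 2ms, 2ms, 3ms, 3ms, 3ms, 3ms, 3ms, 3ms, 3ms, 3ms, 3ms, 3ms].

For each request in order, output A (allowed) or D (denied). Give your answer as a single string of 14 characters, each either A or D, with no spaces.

Answer: AAAAAAADDDDDDD

Derivation:
Simulating step by step:
  req#1 t=2ms: ALLOW
  req#2 t=2ms: ALLOW
  req#3 t=2ms: ALLOW
  req#4 t=2ms: ALLOW
  req#5 t=3ms: ALLOW
  req#6 t=3ms: ALLOW
  req#7 t=3ms: ALLOW
  req#8 t=3ms: DENY
  req#9 t=3ms: DENY
  req#10 t=3ms: DENY
  req#11 t=3ms: DENY
  req#12 t=3ms: DENY
  req#13 t=3ms: DENY
  req#14 t=3ms: DENY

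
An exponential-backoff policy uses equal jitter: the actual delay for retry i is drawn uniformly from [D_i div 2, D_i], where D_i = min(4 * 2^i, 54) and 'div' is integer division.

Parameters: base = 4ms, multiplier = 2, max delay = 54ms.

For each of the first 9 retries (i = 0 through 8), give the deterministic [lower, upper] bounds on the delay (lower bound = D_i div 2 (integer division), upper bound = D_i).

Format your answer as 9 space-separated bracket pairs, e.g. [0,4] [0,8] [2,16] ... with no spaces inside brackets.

Computing bounds per retry:
  i=0: D_i=min(4*2^0,54)=4, bounds=[2,4]
  i=1: D_i=min(4*2^1,54)=8, bounds=[4,8]
  i=2: D_i=min(4*2^2,54)=16, bounds=[8,16]
  i=3: D_i=min(4*2^3,54)=32, bounds=[16,32]
  i=4: D_i=min(4*2^4,54)=54, bounds=[27,54]
  i=5: D_i=min(4*2^5,54)=54, bounds=[27,54]
  i=6: D_i=min(4*2^6,54)=54, bounds=[27,54]
  i=7: D_i=min(4*2^7,54)=54, bounds=[27,54]
  i=8: D_i=min(4*2^8,54)=54, bounds=[27,54]

Answer: [2,4] [4,8] [8,16] [16,32] [27,54] [27,54] [27,54] [27,54] [27,54]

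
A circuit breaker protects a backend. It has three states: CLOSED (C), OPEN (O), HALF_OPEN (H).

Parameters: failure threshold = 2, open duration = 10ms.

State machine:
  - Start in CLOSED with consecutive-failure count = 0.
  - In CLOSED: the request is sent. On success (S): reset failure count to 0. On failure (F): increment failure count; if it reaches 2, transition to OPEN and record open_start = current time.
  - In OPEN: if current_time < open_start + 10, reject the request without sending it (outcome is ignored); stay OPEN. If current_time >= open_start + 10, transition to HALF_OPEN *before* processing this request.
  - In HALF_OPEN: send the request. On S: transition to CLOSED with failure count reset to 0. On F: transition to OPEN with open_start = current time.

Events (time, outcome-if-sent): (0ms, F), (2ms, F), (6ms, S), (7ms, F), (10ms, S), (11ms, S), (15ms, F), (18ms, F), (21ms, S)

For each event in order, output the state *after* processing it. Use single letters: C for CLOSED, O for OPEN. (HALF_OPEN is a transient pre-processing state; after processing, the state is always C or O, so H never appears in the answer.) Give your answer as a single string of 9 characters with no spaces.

State after each event:
  event#1 t=0ms outcome=F: state=CLOSED
  event#2 t=2ms outcome=F: state=OPEN
  event#3 t=6ms outcome=S: state=OPEN
  event#4 t=7ms outcome=F: state=OPEN
  event#5 t=10ms outcome=S: state=OPEN
  event#6 t=11ms outcome=S: state=OPEN
  event#7 t=15ms outcome=F: state=OPEN
  event#8 t=18ms outcome=F: state=OPEN
  event#9 t=21ms outcome=S: state=OPEN

Answer: COOOOOOOO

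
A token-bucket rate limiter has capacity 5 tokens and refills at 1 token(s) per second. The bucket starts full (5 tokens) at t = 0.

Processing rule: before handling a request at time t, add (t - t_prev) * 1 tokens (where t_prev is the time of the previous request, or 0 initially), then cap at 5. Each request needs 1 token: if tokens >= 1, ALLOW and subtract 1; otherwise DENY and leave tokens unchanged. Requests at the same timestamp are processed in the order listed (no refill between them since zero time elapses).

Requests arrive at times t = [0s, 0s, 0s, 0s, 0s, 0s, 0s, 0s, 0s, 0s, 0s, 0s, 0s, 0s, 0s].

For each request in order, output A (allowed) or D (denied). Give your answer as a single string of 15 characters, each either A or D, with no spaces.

Answer: AAAAADDDDDDDDDD

Derivation:
Simulating step by step:
  req#1 t=0s: ALLOW
  req#2 t=0s: ALLOW
  req#3 t=0s: ALLOW
  req#4 t=0s: ALLOW
  req#5 t=0s: ALLOW
  req#6 t=0s: DENY
  req#7 t=0s: DENY
  req#8 t=0s: DENY
  req#9 t=0s: DENY
  req#10 t=0s: DENY
  req#11 t=0s: DENY
  req#12 t=0s: DENY
  req#13 t=0s: DENY
  req#14 t=0s: DENY
  req#15 t=0s: DENY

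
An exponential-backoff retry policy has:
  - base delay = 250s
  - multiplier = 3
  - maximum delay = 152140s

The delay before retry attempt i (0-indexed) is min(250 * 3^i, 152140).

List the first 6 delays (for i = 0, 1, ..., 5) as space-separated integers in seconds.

Computing each delay:
  i=0: min(250*3^0, 152140) = 250
  i=1: min(250*3^1, 152140) = 750
  i=2: min(250*3^2, 152140) = 2250
  i=3: min(250*3^3, 152140) = 6750
  i=4: min(250*3^4, 152140) = 20250
  i=5: min(250*3^5, 152140) = 60750

Answer: 250 750 2250 6750 20250 60750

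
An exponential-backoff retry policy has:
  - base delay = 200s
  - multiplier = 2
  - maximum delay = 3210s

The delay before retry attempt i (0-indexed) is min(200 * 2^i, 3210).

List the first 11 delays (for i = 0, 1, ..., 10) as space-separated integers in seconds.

Computing each delay:
  i=0: min(200*2^0, 3210) = 200
  i=1: min(200*2^1, 3210) = 400
  i=2: min(200*2^2, 3210) = 800
  i=3: min(200*2^3, 3210) = 1600
  i=4: min(200*2^4, 3210) = 3200
  i=5: min(200*2^5, 3210) = 3210
  i=6: min(200*2^6, 3210) = 3210
  i=7: min(200*2^7, 3210) = 3210
  i=8: min(200*2^8, 3210) = 3210
  i=9: min(200*2^9, 3210) = 3210
  i=10: min(200*2^10, 3210) = 3210

Answer: 200 400 800 1600 3200 3210 3210 3210 3210 3210 3210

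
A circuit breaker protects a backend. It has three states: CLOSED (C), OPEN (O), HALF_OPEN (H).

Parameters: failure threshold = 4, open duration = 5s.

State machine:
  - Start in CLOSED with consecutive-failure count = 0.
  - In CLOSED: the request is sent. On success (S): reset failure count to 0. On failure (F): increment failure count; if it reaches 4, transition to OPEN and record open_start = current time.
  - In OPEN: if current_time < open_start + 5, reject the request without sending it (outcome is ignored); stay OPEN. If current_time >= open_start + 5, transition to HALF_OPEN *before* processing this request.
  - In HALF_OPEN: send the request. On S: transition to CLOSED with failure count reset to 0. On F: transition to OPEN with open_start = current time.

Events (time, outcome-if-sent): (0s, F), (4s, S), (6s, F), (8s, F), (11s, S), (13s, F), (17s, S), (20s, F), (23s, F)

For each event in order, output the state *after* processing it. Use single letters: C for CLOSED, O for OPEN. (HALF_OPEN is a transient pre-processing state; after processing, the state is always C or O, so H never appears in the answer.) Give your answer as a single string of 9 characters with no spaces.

Answer: CCCCCCCCC

Derivation:
State after each event:
  event#1 t=0s outcome=F: state=CLOSED
  event#2 t=4s outcome=S: state=CLOSED
  event#3 t=6s outcome=F: state=CLOSED
  event#4 t=8s outcome=F: state=CLOSED
  event#5 t=11s outcome=S: state=CLOSED
  event#6 t=13s outcome=F: state=CLOSED
  event#7 t=17s outcome=S: state=CLOSED
  event#8 t=20s outcome=F: state=CLOSED
  event#9 t=23s outcome=F: state=CLOSED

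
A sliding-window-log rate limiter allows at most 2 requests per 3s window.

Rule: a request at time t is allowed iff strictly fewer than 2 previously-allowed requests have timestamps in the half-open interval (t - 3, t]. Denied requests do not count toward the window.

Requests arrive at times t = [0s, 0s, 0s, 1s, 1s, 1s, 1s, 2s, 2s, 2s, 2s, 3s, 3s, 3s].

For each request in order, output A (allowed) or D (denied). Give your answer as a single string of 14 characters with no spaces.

Tracking allowed requests in the window:
  req#1 t=0s: ALLOW
  req#2 t=0s: ALLOW
  req#3 t=0s: DENY
  req#4 t=1s: DENY
  req#5 t=1s: DENY
  req#6 t=1s: DENY
  req#7 t=1s: DENY
  req#8 t=2s: DENY
  req#9 t=2s: DENY
  req#10 t=2s: DENY
  req#11 t=2s: DENY
  req#12 t=3s: ALLOW
  req#13 t=3s: ALLOW
  req#14 t=3s: DENY

Answer: AADDDDDDDDDAAD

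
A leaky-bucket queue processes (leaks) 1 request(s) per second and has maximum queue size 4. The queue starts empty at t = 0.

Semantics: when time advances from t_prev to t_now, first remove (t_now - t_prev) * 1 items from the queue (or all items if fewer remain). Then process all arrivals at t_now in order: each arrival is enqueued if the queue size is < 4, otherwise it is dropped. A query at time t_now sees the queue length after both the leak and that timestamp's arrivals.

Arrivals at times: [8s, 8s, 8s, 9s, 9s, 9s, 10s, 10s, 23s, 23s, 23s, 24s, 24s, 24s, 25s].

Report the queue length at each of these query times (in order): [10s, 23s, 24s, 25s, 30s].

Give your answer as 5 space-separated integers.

Answer: 4 3 4 4 0

Derivation:
Queue lengths at query times:
  query t=10s: backlog = 4
  query t=23s: backlog = 3
  query t=24s: backlog = 4
  query t=25s: backlog = 4
  query t=30s: backlog = 0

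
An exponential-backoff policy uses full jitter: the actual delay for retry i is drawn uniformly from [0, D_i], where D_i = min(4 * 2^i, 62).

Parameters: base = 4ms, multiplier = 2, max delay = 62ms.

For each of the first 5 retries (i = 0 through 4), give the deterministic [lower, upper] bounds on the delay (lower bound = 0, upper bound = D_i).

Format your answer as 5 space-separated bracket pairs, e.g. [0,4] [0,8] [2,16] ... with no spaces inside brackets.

Computing bounds per retry:
  i=0: D_i=min(4*2^0,62)=4, bounds=[0,4]
  i=1: D_i=min(4*2^1,62)=8, bounds=[0,8]
  i=2: D_i=min(4*2^2,62)=16, bounds=[0,16]
  i=3: D_i=min(4*2^3,62)=32, bounds=[0,32]
  i=4: D_i=min(4*2^4,62)=62, bounds=[0,62]

Answer: [0,4] [0,8] [0,16] [0,32] [0,62]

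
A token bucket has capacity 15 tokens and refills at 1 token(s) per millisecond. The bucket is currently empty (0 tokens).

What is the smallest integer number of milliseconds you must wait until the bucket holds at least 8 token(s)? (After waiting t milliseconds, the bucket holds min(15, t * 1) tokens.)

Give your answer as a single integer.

Answer: 8

Derivation:
Need t * 1 >= 8, so t >= 8/1.
Smallest integer t = ceil(8/1) = 8.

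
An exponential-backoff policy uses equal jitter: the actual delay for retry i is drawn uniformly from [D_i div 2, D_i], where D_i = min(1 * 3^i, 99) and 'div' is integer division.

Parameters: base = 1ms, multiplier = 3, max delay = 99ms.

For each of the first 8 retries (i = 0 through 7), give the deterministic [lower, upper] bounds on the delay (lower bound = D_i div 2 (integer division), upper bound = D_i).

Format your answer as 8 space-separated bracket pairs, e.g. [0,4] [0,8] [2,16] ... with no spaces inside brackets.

Computing bounds per retry:
  i=0: D_i=min(1*3^0,99)=1, bounds=[0,1]
  i=1: D_i=min(1*3^1,99)=3, bounds=[1,3]
  i=2: D_i=min(1*3^2,99)=9, bounds=[4,9]
  i=3: D_i=min(1*3^3,99)=27, bounds=[13,27]
  i=4: D_i=min(1*3^4,99)=81, bounds=[40,81]
  i=5: D_i=min(1*3^5,99)=99, bounds=[49,99]
  i=6: D_i=min(1*3^6,99)=99, bounds=[49,99]
  i=7: D_i=min(1*3^7,99)=99, bounds=[49,99]

Answer: [0,1] [1,3] [4,9] [13,27] [40,81] [49,99] [49,99] [49,99]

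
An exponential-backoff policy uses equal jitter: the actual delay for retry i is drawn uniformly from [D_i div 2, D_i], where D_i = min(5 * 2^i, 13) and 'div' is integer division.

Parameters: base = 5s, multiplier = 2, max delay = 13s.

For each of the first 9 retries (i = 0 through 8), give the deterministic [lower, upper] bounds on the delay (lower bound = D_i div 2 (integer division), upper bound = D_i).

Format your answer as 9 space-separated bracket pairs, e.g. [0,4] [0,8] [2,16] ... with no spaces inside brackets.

Answer: [2,5] [5,10] [6,13] [6,13] [6,13] [6,13] [6,13] [6,13] [6,13]

Derivation:
Computing bounds per retry:
  i=0: D_i=min(5*2^0,13)=5, bounds=[2,5]
  i=1: D_i=min(5*2^1,13)=10, bounds=[5,10]
  i=2: D_i=min(5*2^2,13)=13, bounds=[6,13]
  i=3: D_i=min(5*2^3,13)=13, bounds=[6,13]
  i=4: D_i=min(5*2^4,13)=13, bounds=[6,13]
  i=5: D_i=min(5*2^5,13)=13, bounds=[6,13]
  i=6: D_i=min(5*2^6,13)=13, bounds=[6,13]
  i=7: D_i=min(5*2^7,13)=13, bounds=[6,13]
  i=8: D_i=min(5*2^8,13)=13, bounds=[6,13]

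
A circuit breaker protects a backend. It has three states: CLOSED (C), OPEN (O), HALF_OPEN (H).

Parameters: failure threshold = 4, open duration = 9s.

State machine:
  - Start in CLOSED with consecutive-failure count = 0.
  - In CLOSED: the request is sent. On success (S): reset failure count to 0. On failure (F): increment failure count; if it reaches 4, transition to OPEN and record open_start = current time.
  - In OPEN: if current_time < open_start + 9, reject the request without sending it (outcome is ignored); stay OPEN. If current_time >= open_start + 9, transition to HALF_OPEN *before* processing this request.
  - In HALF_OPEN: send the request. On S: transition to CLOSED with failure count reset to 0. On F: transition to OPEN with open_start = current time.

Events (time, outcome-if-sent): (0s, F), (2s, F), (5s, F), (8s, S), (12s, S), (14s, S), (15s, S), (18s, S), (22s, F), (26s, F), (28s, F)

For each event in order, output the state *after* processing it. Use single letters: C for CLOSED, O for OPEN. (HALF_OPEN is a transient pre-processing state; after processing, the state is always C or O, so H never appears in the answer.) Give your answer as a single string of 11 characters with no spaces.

Answer: CCCCCCCCCCC

Derivation:
State after each event:
  event#1 t=0s outcome=F: state=CLOSED
  event#2 t=2s outcome=F: state=CLOSED
  event#3 t=5s outcome=F: state=CLOSED
  event#4 t=8s outcome=S: state=CLOSED
  event#5 t=12s outcome=S: state=CLOSED
  event#6 t=14s outcome=S: state=CLOSED
  event#7 t=15s outcome=S: state=CLOSED
  event#8 t=18s outcome=S: state=CLOSED
  event#9 t=22s outcome=F: state=CLOSED
  event#10 t=26s outcome=F: state=CLOSED
  event#11 t=28s outcome=F: state=CLOSED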